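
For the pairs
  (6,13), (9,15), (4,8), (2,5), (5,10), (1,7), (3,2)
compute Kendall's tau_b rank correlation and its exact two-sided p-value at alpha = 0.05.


Step 1: Enumerate the 21 unordered pairs (i,j) with i<j and classify each by sign(x_j-x_i) * sign(y_j-y_i).
  (1,2):dx=+3,dy=+2->C; (1,3):dx=-2,dy=-5->C; (1,4):dx=-4,dy=-8->C; (1,5):dx=-1,dy=-3->C
  (1,6):dx=-5,dy=-6->C; (1,7):dx=-3,dy=-11->C; (2,3):dx=-5,dy=-7->C; (2,4):dx=-7,dy=-10->C
  (2,5):dx=-4,dy=-5->C; (2,6):dx=-8,dy=-8->C; (2,7):dx=-6,dy=-13->C; (3,4):dx=-2,dy=-3->C
  (3,5):dx=+1,dy=+2->C; (3,6):dx=-3,dy=-1->C; (3,7):dx=-1,dy=-6->C; (4,5):dx=+3,dy=+5->C
  (4,6):dx=-1,dy=+2->D; (4,7):dx=+1,dy=-3->D; (5,6):dx=-4,dy=-3->C; (5,7):dx=-2,dy=-8->C
  (6,7):dx=+2,dy=-5->D
Step 2: C = 18, D = 3, total pairs = 21.
Step 3: tau = (C - D)/(n(n-1)/2) = (18 - 3)/21 = 0.714286.
Step 4: Exact two-sided p-value (enumerate n! = 5040 permutations of y under H0): p = 0.030159.
Step 5: alpha = 0.05. reject H0.

tau_b = 0.7143 (C=18, D=3), p = 0.030159, reject H0.


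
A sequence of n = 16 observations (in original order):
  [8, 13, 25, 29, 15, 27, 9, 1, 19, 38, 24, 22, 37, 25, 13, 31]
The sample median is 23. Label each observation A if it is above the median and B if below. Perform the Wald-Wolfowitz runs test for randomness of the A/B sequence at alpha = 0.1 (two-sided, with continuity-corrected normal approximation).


Step 1: Compute median = 23; label A = above, B = below.
Labels in order: BBAABABBBAABAABA  (n_A = 8, n_B = 8)
Step 2: Count runs R = 10.
Step 3: Under H0 (random ordering), E[R] = 2*n_A*n_B/(n_A+n_B) + 1 = 2*8*8/16 + 1 = 9.0000.
        Var[R] = 2*n_A*n_B*(2*n_A*n_B - n_A - n_B) / ((n_A+n_B)^2 * (n_A+n_B-1)) = 14336/3840 = 3.7333.
        SD[R] = 1.9322.
Step 4: Continuity-corrected z = (R - 0.5 - E[R]) / SD[R] = (10 - 0.5 - 9.0000) / 1.9322 = 0.2588.
Step 5: Two-sided p-value via normal approximation = 2*(1 - Phi(|z|)) = 0.795809.
Step 6: alpha = 0.1. fail to reject H0.

R = 10, z = 0.2588, p = 0.795809, fail to reject H0.


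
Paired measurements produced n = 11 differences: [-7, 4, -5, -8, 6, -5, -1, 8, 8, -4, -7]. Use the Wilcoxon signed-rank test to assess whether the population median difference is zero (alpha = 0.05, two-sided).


Step 1: Drop any zero differences (none here) and take |d_i|.
|d| = [7, 4, 5, 8, 6, 5, 1, 8, 8, 4, 7]
Step 2: Midrank |d_i| (ties get averaged ranks).
ranks: |7|->7.5, |4|->2.5, |5|->4.5, |8|->10, |6|->6, |5|->4.5, |1|->1, |8|->10, |8|->10, |4|->2.5, |7|->7.5
Step 3: Attach original signs; sum ranks with positive sign and with negative sign.
W+ = 2.5 + 6 + 10 + 10 = 28.5
W- = 7.5 + 4.5 + 10 + 4.5 + 1 + 2.5 + 7.5 = 37.5
(Check: W+ + W- = 66 should equal n(n+1)/2 = 66.)
Step 4: Test statistic W = min(W+, W-) = 28.5.
Step 5: Ties in |d|, so use the tie-corrected normal approximation.
        E[W] = n(n+1)/4 = 11*12/4 = 33.
        Tie groups: |d|=4 (t=2), |d|=5 (t=2), |d|=7 (t=2), |d|=8 (t=3); sum(t^3 - t) = 42.
        Var[W] = n(n+1)(2n+1)/24 - sum(t^3-t)/48 = 3036/24 - 42/48 = 125.625.
        z = (W - E[W]) / sqrt(Var[W]) = (28.5 - 33) / 11.2083 = -0.4015.
        Two-sided p = 2*Phi(z) = 0.688060.
Step 6: alpha = 0.05. fail to reject H0.

W+ = 28.5, W- = 37.5, W = min = 28.5, p = 0.688060, fail to reject H0.


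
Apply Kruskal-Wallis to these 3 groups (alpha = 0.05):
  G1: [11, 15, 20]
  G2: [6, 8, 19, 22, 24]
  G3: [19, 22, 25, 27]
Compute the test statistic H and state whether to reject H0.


Step 1: Combine all N = 12 observations and assign midranks.
sorted (value, group, rank): (6,G2,1), (8,G2,2), (11,G1,3), (15,G1,4), (19,G2,5.5), (19,G3,5.5), (20,G1,7), (22,G2,8.5), (22,G3,8.5), (24,G2,10), (25,G3,11), (27,G3,12)
Step 2: Sum ranks within each group.
R_1 = 14 (n_1 = 3)
R_2 = 27 (n_2 = 5)
R_3 = 37 (n_3 = 4)
Step 3: H = 12/(N(N+1)) * sum(R_i^2/n_i) - 3(N+1)
     = 12/(12*13) * (14^2/3 + 27^2/5 + 37^2/4) - 3*13
     = 0.076923 * 553.383 - 39
     = 3.567949.
Step 4: Ties present; correction factor C = 1 - 12/(12^3 - 12) = 0.993007. Corrected H = 3.567949 / 0.993007 = 3.593075.
Step 5: Under H0, H ~ chi^2(2); p-value = 0.165872.
Step 6: alpha = 0.05. fail to reject H0.

H = 3.5931, df = 2, p = 0.165872, fail to reject H0.


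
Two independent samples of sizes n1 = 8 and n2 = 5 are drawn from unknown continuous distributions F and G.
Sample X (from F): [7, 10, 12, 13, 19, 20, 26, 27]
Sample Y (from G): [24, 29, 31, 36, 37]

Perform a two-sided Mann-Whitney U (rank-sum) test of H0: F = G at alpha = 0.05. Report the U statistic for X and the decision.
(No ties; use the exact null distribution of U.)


Step 1: Combine and sort all 13 observations; assign midranks.
sorted (value, group): (7,X), (10,X), (12,X), (13,X), (19,X), (20,X), (24,Y), (26,X), (27,X), (29,Y), (31,Y), (36,Y), (37,Y)
ranks: 7->1, 10->2, 12->3, 13->4, 19->5, 20->6, 24->7, 26->8, 27->9, 29->10, 31->11, 36->12, 37->13
Step 2: Rank sum for X: R1 = 1 + 2 + 3 + 4 + 5 + 6 + 8 + 9 = 38.
Step 3: U_X = R1 - n1(n1+1)/2 = 38 - 8*9/2 = 38 - 36 = 2.
       U_Y = n1*n2 - U_X = 40 - 2 = 38.
Step 4: No ties, so the exact null distribution of U (based on enumerating the C(13,8) = 1287 equally likely rank assignments) gives the two-sided p-value.
Step 5: p-value = 0.006216; compare to alpha = 0.05. reject H0.

U_X = 2, p = 0.006216, reject H0 at alpha = 0.05.


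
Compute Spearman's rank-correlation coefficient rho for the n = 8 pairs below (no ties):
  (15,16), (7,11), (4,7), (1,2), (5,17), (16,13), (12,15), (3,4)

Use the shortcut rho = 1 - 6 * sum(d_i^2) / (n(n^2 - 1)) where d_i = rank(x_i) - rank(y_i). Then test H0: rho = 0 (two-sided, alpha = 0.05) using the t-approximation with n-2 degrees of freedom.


Step 1: Rank x and y separately (midranks; no ties here).
rank(x): 15->7, 7->5, 4->3, 1->1, 5->4, 16->8, 12->6, 3->2
rank(y): 16->7, 11->4, 7->3, 2->1, 17->8, 13->5, 15->6, 4->2
Step 2: d_i = R_x(i) - R_y(i); compute d_i^2.
  (7-7)^2=0, (5-4)^2=1, (3-3)^2=0, (1-1)^2=0, (4-8)^2=16, (8-5)^2=9, (6-6)^2=0, (2-2)^2=0
sum(d^2) = 26.
Step 3: rho = 1 - 6*26 / (8*(8^2 - 1)) = 1 - 156/504 = 0.690476.
Step 4: Under H0, t = rho * sqrt((n-2)/(1-rho^2)) = 2.3382 ~ t(6).
Step 5: Two-sided p-value from the t-distribution with 6 df = 0.057990.
Step 6: alpha = 0.05. fail to reject H0.

rho = 0.6905, p = 0.057990, fail to reject H0 at alpha = 0.05.


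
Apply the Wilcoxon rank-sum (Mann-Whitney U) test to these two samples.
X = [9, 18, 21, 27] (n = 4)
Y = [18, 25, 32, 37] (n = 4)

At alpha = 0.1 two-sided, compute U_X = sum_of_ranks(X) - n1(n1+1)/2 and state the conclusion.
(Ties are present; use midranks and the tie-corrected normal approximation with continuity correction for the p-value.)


Step 1: Combine and sort all 8 observations; assign midranks.
sorted (value, group): (9,X), (18,X), (18,Y), (21,X), (25,Y), (27,X), (32,Y), (37,Y)
ranks: 9->1, 18->2.5, 18->2.5, 21->4, 25->5, 27->6, 32->7, 37->8
Step 2: Rank sum for X: R1 = 1 + 2.5 + 4 + 6 = 13.5.
Step 3: U_X = R1 - n1(n1+1)/2 = 13.5 - 4*5/2 = 13.5 - 10 = 3.5.
       U_Y = n1*n2 - U_X = 16 - 3.5 = 12.5.
Step 4: Ties are present, so use the tie-corrected normal approximation (with continuity correction) for the p-value.
Step 5: p-value = 0.245383; compare to alpha = 0.1. fail to reject H0.

U_X = 3.5, p = 0.245383, fail to reject H0 at alpha = 0.1.


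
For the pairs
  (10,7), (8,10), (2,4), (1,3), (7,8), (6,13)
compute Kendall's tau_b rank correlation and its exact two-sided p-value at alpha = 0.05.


Step 1: Enumerate the 15 unordered pairs (i,j) with i<j and classify each by sign(x_j-x_i) * sign(y_j-y_i).
  (1,2):dx=-2,dy=+3->D; (1,3):dx=-8,dy=-3->C; (1,4):dx=-9,dy=-4->C; (1,5):dx=-3,dy=+1->D
  (1,6):dx=-4,dy=+6->D; (2,3):dx=-6,dy=-6->C; (2,4):dx=-7,dy=-7->C; (2,5):dx=-1,dy=-2->C
  (2,6):dx=-2,dy=+3->D; (3,4):dx=-1,dy=-1->C; (3,5):dx=+5,dy=+4->C; (3,6):dx=+4,dy=+9->C
  (4,5):dx=+6,dy=+5->C; (4,6):dx=+5,dy=+10->C; (5,6):dx=-1,dy=+5->D
Step 2: C = 10, D = 5, total pairs = 15.
Step 3: tau = (C - D)/(n(n-1)/2) = (10 - 5)/15 = 0.333333.
Step 4: Exact two-sided p-value (enumerate n! = 720 permutations of y under H0): p = 0.469444.
Step 5: alpha = 0.05. fail to reject H0.

tau_b = 0.3333 (C=10, D=5), p = 0.469444, fail to reject H0.


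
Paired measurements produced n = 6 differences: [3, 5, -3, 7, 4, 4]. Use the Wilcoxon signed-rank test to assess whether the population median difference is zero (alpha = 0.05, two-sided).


Step 1: Drop any zero differences (none here) and take |d_i|.
|d| = [3, 5, 3, 7, 4, 4]
Step 2: Midrank |d_i| (ties get averaged ranks).
ranks: |3|->1.5, |5|->5, |3|->1.5, |7|->6, |4|->3.5, |4|->3.5
Step 3: Attach original signs; sum ranks with positive sign and with negative sign.
W+ = 1.5 + 5 + 6 + 3.5 + 3.5 = 19.5
W- = 1.5 = 1.5
(Check: W+ + W- = 21 should equal n(n+1)/2 = 21.)
Step 4: Test statistic W = min(W+, W-) = 1.5.
Step 5: Ties in |d|, so use the tie-corrected normal approximation.
        E[W] = n(n+1)/4 = 6*7/4 = 10.5.
        Tie groups: |d|=3 (t=2), |d|=4 (t=2); sum(t^3 - t) = 12.
        Var[W] = n(n+1)(2n+1)/24 - sum(t^3-t)/48 = 546/24 - 12/48 = 22.5.
        z = (W - E[W]) / sqrt(Var[W]) = (1.5 - 10.5) / 4.7434 = -1.8974.
        Two-sided p = 2*Phi(z) = 0.057780.
Step 6: alpha = 0.05. fail to reject H0.

W+ = 19.5, W- = 1.5, W = min = 1.5, p = 0.057780, fail to reject H0.


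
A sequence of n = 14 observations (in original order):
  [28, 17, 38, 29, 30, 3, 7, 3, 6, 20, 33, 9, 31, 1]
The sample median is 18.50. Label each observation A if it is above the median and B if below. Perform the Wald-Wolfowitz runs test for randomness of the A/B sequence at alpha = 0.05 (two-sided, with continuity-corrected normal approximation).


Step 1: Compute median = 18.50; label A = above, B = below.
Labels in order: ABAAABBBBAABAB  (n_A = 7, n_B = 7)
Step 2: Count runs R = 8.
Step 3: Under H0 (random ordering), E[R] = 2*n_A*n_B/(n_A+n_B) + 1 = 2*7*7/14 + 1 = 8.0000.
        Var[R] = 2*n_A*n_B*(2*n_A*n_B - n_A - n_B) / ((n_A+n_B)^2 * (n_A+n_B-1)) = 8232/2548 = 3.2308.
        SD[R] = 1.7974.
Step 4: R = E[R], so z = 0 with no continuity correction.
Step 5: Two-sided p-value via normal approximation = 2*(1 - Phi(|z|)) = 1.000000.
Step 6: alpha = 0.05. fail to reject H0.

R = 8, z = 0.0000, p = 1.000000, fail to reject H0.


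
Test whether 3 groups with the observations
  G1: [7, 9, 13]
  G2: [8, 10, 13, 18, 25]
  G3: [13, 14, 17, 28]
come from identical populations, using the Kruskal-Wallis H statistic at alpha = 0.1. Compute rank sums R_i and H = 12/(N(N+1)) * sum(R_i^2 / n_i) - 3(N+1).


Step 1: Combine all N = 12 observations and assign midranks.
sorted (value, group, rank): (7,G1,1), (8,G2,2), (9,G1,3), (10,G2,4), (13,G1,6), (13,G2,6), (13,G3,6), (14,G3,8), (17,G3,9), (18,G2,10), (25,G2,11), (28,G3,12)
Step 2: Sum ranks within each group.
R_1 = 10 (n_1 = 3)
R_2 = 33 (n_2 = 5)
R_3 = 35 (n_3 = 4)
Step 3: H = 12/(N(N+1)) * sum(R_i^2/n_i) - 3(N+1)
     = 12/(12*13) * (10^2/3 + 33^2/5 + 35^2/4) - 3*13
     = 0.076923 * 557.383 - 39
     = 3.875641.
Step 4: Ties present; correction factor C = 1 - 24/(12^3 - 12) = 0.986014. Corrected H = 3.875641 / 0.986014 = 3.930615.
Step 5: Under H0, H ~ chi^2(2); p-value = 0.140113.
Step 6: alpha = 0.1. fail to reject H0.

H = 3.9306, df = 2, p = 0.140113, fail to reject H0.


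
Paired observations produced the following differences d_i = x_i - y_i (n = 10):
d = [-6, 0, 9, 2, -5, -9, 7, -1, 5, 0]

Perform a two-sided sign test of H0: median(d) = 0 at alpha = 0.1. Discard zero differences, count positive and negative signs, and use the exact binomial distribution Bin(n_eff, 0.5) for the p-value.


Step 1: Discard zero differences. Original n = 10; n_eff = number of nonzero differences = 8.
Nonzero differences (with sign): -6, +9, +2, -5, -9, +7, -1, +5
Step 2: Count signs: positive = 4, negative = 4.
Step 3: Under H0: P(positive) = 0.5, so the number of positives S ~ Bin(8, 0.5).
Step 4: Two-sided exact p-value = sum of Bin(8,0.5) probabilities at or below the observed probability = 1.000000.
Step 5: alpha = 0.1. fail to reject H0.

n_eff = 8, pos = 4, neg = 4, p = 1.000000, fail to reject H0.


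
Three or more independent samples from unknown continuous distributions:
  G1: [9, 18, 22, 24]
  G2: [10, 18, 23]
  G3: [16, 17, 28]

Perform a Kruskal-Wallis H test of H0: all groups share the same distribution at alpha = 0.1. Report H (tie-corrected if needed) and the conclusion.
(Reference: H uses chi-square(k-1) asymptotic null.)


Step 1: Combine all N = 10 observations and assign midranks.
sorted (value, group, rank): (9,G1,1), (10,G2,2), (16,G3,3), (17,G3,4), (18,G1,5.5), (18,G2,5.5), (22,G1,7), (23,G2,8), (24,G1,9), (28,G3,10)
Step 2: Sum ranks within each group.
R_1 = 22.5 (n_1 = 4)
R_2 = 15.5 (n_2 = 3)
R_3 = 17 (n_3 = 3)
Step 3: H = 12/(N(N+1)) * sum(R_i^2/n_i) - 3(N+1)
     = 12/(10*11) * (22.5^2/4 + 15.5^2/3 + 17^2/3) - 3*11
     = 0.109091 * 302.979 - 33
     = 0.052273.
Step 4: Ties present; correction factor C = 1 - 6/(10^3 - 10) = 0.993939. Corrected H = 0.052273 / 0.993939 = 0.052591.
Step 5: Under H0, H ~ chi^2(2); p-value = 0.974047.
Step 6: alpha = 0.1. fail to reject H0.

H = 0.0526, df = 2, p = 0.974047, fail to reject H0.


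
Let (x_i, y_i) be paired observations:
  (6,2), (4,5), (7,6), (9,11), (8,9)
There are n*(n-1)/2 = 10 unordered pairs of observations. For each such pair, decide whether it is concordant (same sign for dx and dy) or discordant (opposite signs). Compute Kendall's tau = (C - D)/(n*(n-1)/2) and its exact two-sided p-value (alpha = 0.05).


Step 1: Enumerate the 10 unordered pairs (i,j) with i<j and classify each by sign(x_j-x_i) * sign(y_j-y_i).
  (1,2):dx=-2,dy=+3->D; (1,3):dx=+1,dy=+4->C; (1,4):dx=+3,dy=+9->C; (1,5):dx=+2,dy=+7->C
  (2,3):dx=+3,dy=+1->C; (2,4):dx=+5,dy=+6->C; (2,5):dx=+4,dy=+4->C; (3,4):dx=+2,dy=+5->C
  (3,5):dx=+1,dy=+3->C; (4,5):dx=-1,dy=-2->C
Step 2: C = 9, D = 1, total pairs = 10.
Step 3: tau = (C - D)/(n(n-1)/2) = (9 - 1)/10 = 0.800000.
Step 4: Exact two-sided p-value (enumerate n! = 120 permutations of y under H0): p = 0.083333.
Step 5: alpha = 0.05. fail to reject H0.

tau_b = 0.8000 (C=9, D=1), p = 0.083333, fail to reject H0.


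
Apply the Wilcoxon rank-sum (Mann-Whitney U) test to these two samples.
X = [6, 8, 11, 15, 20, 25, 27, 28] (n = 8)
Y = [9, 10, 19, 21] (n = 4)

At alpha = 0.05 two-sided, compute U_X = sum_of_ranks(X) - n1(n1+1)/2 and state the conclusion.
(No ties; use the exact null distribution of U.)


Step 1: Combine and sort all 12 observations; assign midranks.
sorted (value, group): (6,X), (8,X), (9,Y), (10,Y), (11,X), (15,X), (19,Y), (20,X), (21,Y), (25,X), (27,X), (28,X)
ranks: 6->1, 8->2, 9->3, 10->4, 11->5, 15->6, 19->7, 20->8, 21->9, 25->10, 27->11, 28->12
Step 2: Rank sum for X: R1 = 1 + 2 + 5 + 6 + 8 + 10 + 11 + 12 = 55.
Step 3: U_X = R1 - n1(n1+1)/2 = 55 - 8*9/2 = 55 - 36 = 19.
       U_Y = n1*n2 - U_X = 32 - 19 = 13.
Step 4: No ties, so the exact null distribution of U (based on enumerating the C(12,8) = 495 equally likely rank assignments) gives the two-sided p-value.
Step 5: p-value = 0.682828; compare to alpha = 0.05. fail to reject H0.

U_X = 19, p = 0.682828, fail to reject H0 at alpha = 0.05.


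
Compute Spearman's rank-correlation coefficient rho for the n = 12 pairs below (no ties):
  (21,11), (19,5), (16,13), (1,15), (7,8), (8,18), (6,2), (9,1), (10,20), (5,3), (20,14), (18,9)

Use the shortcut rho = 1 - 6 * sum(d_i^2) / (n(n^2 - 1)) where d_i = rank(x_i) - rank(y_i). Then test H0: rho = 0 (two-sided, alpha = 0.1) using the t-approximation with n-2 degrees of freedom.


Step 1: Rank x and y separately (midranks; no ties here).
rank(x): 21->12, 19->10, 16->8, 1->1, 7->4, 8->5, 6->3, 9->6, 10->7, 5->2, 20->11, 18->9
rank(y): 11->7, 5->4, 13->8, 15->10, 8->5, 18->11, 2->2, 1->1, 20->12, 3->3, 14->9, 9->6
Step 2: d_i = R_x(i) - R_y(i); compute d_i^2.
  (12-7)^2=25, (10-4)^2=36, (8-8)^2=0, (1-10)^2=81, (4-5)^2=1, (5-11)^2=36, (3-2)^2=1, (6-1)^2=25, (7-12)^2=25, (2-3)^2=1, (11-9)^2=4, (9-6)^2=9
sum(d^2) = 244.
Step 3: rho = 1 - 6*244 / (12*(12^2 - 1)) = 1 - 1464/1716 = 0.146853.
Step 4: Under H0, t = rho * sqrt((n-2)/(1-rho^2)) = 0.4695 ~ t(10).
Step 5: Two-sided p-value from the t-distribution with 10 df = 0.648796.
Step 6: alpha = 0.1. fail to reject H0.

rho = 0.1469, p = 0.648796, fail to reject H0 at alpha = 0.1.


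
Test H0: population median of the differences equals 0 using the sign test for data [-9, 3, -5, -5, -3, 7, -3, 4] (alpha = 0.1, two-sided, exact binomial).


Step 1: Discard zero differences. Original n = 8; n_eff = number of nonzero differences = 8.
Nonzero differences (with sign): -9, +3, -5, -5, -3, +7, -3, +4
Step 2: Count signs: positive = 3, negative = 5.
Step 3: Under H0: P(positive) = 0.5, so the number of positives S ~ Bin(8, 0.5).
Step 4: Two-sided exact p-value = sum of Bin(8,0.5) probabilities at or below the observed probability = 0.726562.
Step 5: alpha = 0.1. fail to reject H0.

n_eff = 8, pos = 3, neg = 5, p = 0.726562, fail to reject H0.


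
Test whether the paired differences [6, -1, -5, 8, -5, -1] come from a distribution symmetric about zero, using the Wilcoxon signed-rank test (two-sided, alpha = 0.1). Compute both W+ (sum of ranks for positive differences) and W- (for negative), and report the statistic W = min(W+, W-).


Step 1: Drop any zero differences (none here) and take |d_i|.
|d| = [6, 1, 5, 8, 5, 1]
Step 2: Midrank |d_i| (ties get averaged ranks).
ranks: |6|->5, |1|->1.5, |5|->3.5, |8|->6, |5|->3.5, |1|->1.5
Step 3: Attach original signs; sum ranks with positive sign and with negative sign.
W+ = 5 + 6 = 11
W- = 1.5 + 3.5 + 3.5 + 1.5 = 10
(Check: W+ + W- = 21 should equal n(n+1)/2 = 21.)
Step 4: Test statistic W = min(W+, W-) = 10.
Step 5: Ties in |d|, so use the tie-corrected normal approximation.
        E[W] = n(n+1)/4 = 6*7/4 = 10.5.
        Tie groups: |d|=1 (t=2), |d|=5 (t=2); sum(t^3 - t) = 12.
        Var[W] = n(n+1)(2n+1)/24 - sum(t^3-t)/48 = 546/24 - 12/48 = 22.5.
        z = (W - E[W]) / sqrt(Var[W]) = (10 - 10.5) / 4.7434 = -0.1054.
        Two-sided p = 2*Phi(z) = 0.916051.
Step 6: alpha = 0.1. fail to reject H0.

W+ = 11, W- = 10, W = min = 10, p = 0.916051, fail to reject H0.


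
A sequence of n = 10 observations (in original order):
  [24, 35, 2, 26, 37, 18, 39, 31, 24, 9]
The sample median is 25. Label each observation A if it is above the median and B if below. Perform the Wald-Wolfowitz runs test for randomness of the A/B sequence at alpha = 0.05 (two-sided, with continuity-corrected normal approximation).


Step 1: Compute median = 25; label A = above, B = below.
Labels in order: BABAABAABB  (n_A = 5, n_B = 5)
Step 2: Count runs R = 7.
Step 3: Under H0 (random ordering), E[R] = 2*n_A*n_B/(n_A+n_B) + 1 = 2*5*5/10 + 1 = 6.0000.
        Var[R] = 2*n_A*n_B*(2*n_A*n_B - n_A - n_B) / ((n_A+n_B)^2 * (n_A+n_B-1)) = 2000/900 = 2.2222.
        SD[R] = 1.4907.
Step 4: Continuity-corrected z = (R - 0.5 - E[R]) / SD[R] = (7 - 0.5 - 6.0000) / 1.4907 = 0.3354.
Step 5: Two-sided p-value via normal approximation = 2*(1 - Phi(|z|)) = 0.737316.
Step 6: alpha = 0.05. fail to reject H0.

R = 7, z = 0.3354, p = 0.737316, fail to reject H0.


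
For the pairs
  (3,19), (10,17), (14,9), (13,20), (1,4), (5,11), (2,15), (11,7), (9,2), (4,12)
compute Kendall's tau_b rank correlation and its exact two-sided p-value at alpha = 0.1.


Step 1: Enumerate the 45 unordered pairs (i,j) with i<j and classify each by sign(x_j-x_i) * sign(y_j-y_i).
  (1,2):dx=+7,dy=-2->D; (1,3):dx=+11,dy=-10->D; (1,4):dx=+10,dy=+1->C; (1,5):dx=-2,dy=-15->C
  (1,6):dx=+2,dy=-8->D; (1,7):dx=-1,dy=-4->C; (1,8):dx=+8,dy=-12->D; (1,9):dx=+6,dy=-17->D
  (1,10):dx=+1,dy=-7->D; (2,3):dx=+4,dy=-8->D; (2,4):dx=+3,dy=+3->C; (2,5):dx=-9,dy=-13->C
  (2,6):dx=-5,dy=-6->C; (2,7):dx=-8,dy=-2->C; (2,8):dx=+1,dy=-10->D; (2,9):dx=-1,dy=-15->C
  (2,10):dx=-6,dy=-5->C; (3,4):dx=-1,dy=+11->D; (3,5):dx=-13,dy=-5->C; (3,6):dx=-9,dy=+2->D
  (3,7):dx=-12,dy=+6->D; (3,8):dx=-3,dy=-2->C; (3,9):dx=-5,dy=-7->C; (3,10):dx=-10,dy=+3->D
  (4,5):dx=-12,dy=-16->C; (4,6):dx=-8,dy=-9->C; (4,7):dx=-11,dy=-5->C; (4,8):dx=-2,dy=-13->C
  (4,9):dx=-4,dy=-18->C; (4,10):dx=-9,dy=-8->C; (5,6):dx=+4,dy=+7->C; (5,7):dx=+1,dy=+11->C
  (5,8):dx=+10,dy=+3->C; (5,9):dx=+8,dy=-2->D; (5,10):dx=+3,dy=+8->C; (6,7):dx=-3,dy=+4->D
  (6,8):dx=+6,dy=-4->D; (6,9):dx=+4,dy=-9->D; (6,10):dx=-1,dy=+1->D; (7,8):dx=+9,dy=-8->D
  (7,9):dx=+7,dy=-13->D; (7,10):dx=+2,dy=-3->D; (8,9):dx=-2,dy=-5->C; (8,10):dx=-7,dy=+5->D
  (9,10):dx=-5,dy=+10->D
Step 2: C = 23, D = 22, total pairs = 45.
Step 3: tau = (C - D)/(n(n-1)/2) = (23 - 22)/45 = 0.022222.
Step 4: Exact two-sided p-value (enumerate n! = 3628800 permutations of y under H0): p = 1.000000.
Step 5: alpha = 0.1. fail to reject H0.

tau_b = 0.0222 (C=23, D=22), p = 1.000000, fail to reject H0.


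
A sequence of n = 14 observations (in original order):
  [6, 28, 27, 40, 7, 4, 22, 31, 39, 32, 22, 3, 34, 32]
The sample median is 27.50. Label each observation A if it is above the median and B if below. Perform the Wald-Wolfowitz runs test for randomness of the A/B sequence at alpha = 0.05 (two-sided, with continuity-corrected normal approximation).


Step 1: Compute median = 27.50; label A = above, B = below.
Labels in order: BABABBBAAABBAA  (n_A = 7, n_B = 7)
Step 2: Count runs R = 8.
Step 3: Under H0 (random ordering), E[R] = 2*n_A*n_B/(n_A+n_B) + 1 = 2*7*7/14 + 1 = 8.0000.
        Var[R] = 2*n_A*n_B*(2*n_A*n_B - n_A - n_B) / ((n_A+n_B)^2 * (n_A+n_B-1)) = 8232/2548 = 3.2308.
        SD[R] = 1.7974.
Step 4: R = E[R], so z = 0 with no continuity correction.
Step 5: Two-sided p-value via normal approximation = 2*(1 - Phi(|z|)) = 1.000000.
Step 6: alpha = 0.05. fail to reject H0.

R = 8, z = 0.0000, p = 1.000000, fail to reject H0.


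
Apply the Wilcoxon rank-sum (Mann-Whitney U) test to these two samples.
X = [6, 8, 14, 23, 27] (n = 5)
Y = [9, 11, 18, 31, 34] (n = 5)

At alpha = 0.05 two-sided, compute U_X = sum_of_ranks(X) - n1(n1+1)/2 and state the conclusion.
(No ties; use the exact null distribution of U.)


Step 1: Combine and sort all 10 observations; assign midranks.
sorted (value, group): (6,X), (8,X), (9,Y), (11,Y), (14,X), (18,Y), (23,X), (27,X), (31,Y), (34,Y)
ranks: 6->1, 8->2, 9->3, 11->4, 14->5, 18->6, 23->7, 27->8, 31->9, 34->10
Step 2: Rank sum for X: R1 = 1 + 2 + 5 + 7 + 8 = 23.
Step 3: U_X = R1 - n1(n1+1)/2 = 23 - 5*6/2 = 23 - 15 = 8.
       U_Y = n1*n2 - U_X = 25 - 8 = 17.
Step 4: No ties, so the exact null distribution of U (based on enumerating the C(10,5) = 252 equally likely rank assignments) gives the two-sided p-value.
Step 5: p-value = 0.420635; compare to alpha = 0.05. fail to reject H0.

U_X = 8, p = 0.420635, fail to reject H0 at alpha = 0.05.


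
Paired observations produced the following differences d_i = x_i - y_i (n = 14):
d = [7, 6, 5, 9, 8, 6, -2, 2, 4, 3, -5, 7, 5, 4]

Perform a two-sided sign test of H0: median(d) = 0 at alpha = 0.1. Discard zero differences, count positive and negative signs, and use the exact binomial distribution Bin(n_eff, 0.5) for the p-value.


Step 1: Discard zero differences. Original n = 14; n_eff = number of nonzero differences = 14.
Nonzero differences (with sign): +7, +6, +5, +9, +8, +6, -2, +2, +4, +3, -5, +7, +5, +4
Step 2: Count signs: positive = 12, negative = 2.
Step 3: Under H0: P(positive) = 0.5, so the number of positives S ~ Bin(14, 0.5).
Step 4: Two-sided exact p-value = sum of Bin(14,0.5) probabilities at or below the observed probability = 0.012939.
Step 5: alpha = 0.1. reject H0.

n_eff = 14, pos = 12, neg = 2, p = 0.012939, reject H0.


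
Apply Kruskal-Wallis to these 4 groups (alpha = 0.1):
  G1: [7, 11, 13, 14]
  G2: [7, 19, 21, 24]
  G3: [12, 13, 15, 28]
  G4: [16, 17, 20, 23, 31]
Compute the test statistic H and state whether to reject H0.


Step 1: Combine all N = 17 observations and assign midranks.
sorted (value, group, rank): (7,G1,1.5), (7,G2,1.5), (11,G1,3), (12,G3,4), (13,G1,5.5), (13,G3,5.5), (14,G1,7), (15,G3,8), (16,G4,9), (17,G4,10), (19,G2,11), (20,G4,12), (21,G2,13), (23,G4,14), (24,G2,15), (28,G3,16), (31,G4,17)
Step 2: Sum ranks within each group.
R_1 = 17 (n_1 = 4)
R_2 = 40.5 (n_2 = 4)
R_3 = 33.5 (n_3 = 4)
R_4 = 62 (n_4 = 5)
Step 3: H = 12/(N(N+1)) * sum(R_i^2/n_i) - 3(N+1)
     = 12/(17*18) * (17^2/4 + 40.5^2/4 + 33.5^2/4 + 62^2/5) - 3*18
     = 0.039216 * 1531.67 - 54
     = 6.065686.
Step 4: Ties present; correction factor C = 1 - 12/(17^3 - 17) = 0.997549. Corrected H = 6.065686 / 0.997549 = 6.080590.
Step 5: Under H0, H ~ chi^2(3); p-value = 0.107755.
Step 6: alpha = 0.1. fail to reject H0.

H = 6.0806, df = 3, p = 0.107755, fail to reject H0.


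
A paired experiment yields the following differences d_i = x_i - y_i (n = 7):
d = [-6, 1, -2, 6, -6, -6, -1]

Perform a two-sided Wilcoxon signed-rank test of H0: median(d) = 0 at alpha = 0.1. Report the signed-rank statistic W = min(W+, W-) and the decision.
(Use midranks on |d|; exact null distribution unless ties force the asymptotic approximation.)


Step 1: Drop any zero differences (none here) and take |d_i|.
|d| = [6, 1, 2, 6, 6, 6, 1]
Step 2: Midrank |d_i| (ties get averaged ranks).
ranks: |6|->5.5, |1|->1.5, |2|->3, |6|->5.5, |6|->5.5, |6|->5.5, |1|->1.5
Step 3: Attach original signs; sum ranks with positive sign and with negative sign.
W+ = 1.5 + 5.5 = 7
W- = 5.5 + 3 + 5.5 + 5.5 + 1.5 = 21
(Check: W+ + W- = 28 should equal n(n+1)/2 = 28.)
Step 4: Test statistic W = min(W+, W-) = 7.
Step 5: Ties in |d|, so use the tie-corrected normal approximation.
        E[W] = n(n+1)/4 = 7*8/4 = 14.
        Tie groups: |d|=1 (t=2), |d|=6 (t=4); sum(t^3 - t) = 66.
        Var[W] = n(n+1)(2n+1)/24 - sum(t^3-t)/48 = 840/24 - 66/48 = 33.625.
        z = (W - E[W]) / sqrt(Var[W]) = (7 - 14) / 5.7987 = -1.2072.
        Two-sided p = 2*Phi(z) = 0.227368.
Step 6: alpha = 0.1. fail to reject H0.

W+ = 7, W- = 21, W = min = 7, p = 0.227368, fail to reject H0.


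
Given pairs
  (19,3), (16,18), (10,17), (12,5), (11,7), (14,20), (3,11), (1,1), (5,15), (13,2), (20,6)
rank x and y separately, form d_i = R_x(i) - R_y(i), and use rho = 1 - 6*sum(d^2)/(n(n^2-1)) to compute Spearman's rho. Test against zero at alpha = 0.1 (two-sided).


Step 1: Rank x and y separately (midranks; no ties here).
rank(x): 19->10, 16->9, 10->4, 12->6, 11->5, 14->8, 3->2, 1->1, 5->3, 13->7, 20->11
rank(y): 3->3, 18->10, 17->9, 5->4, 7->6, 20->11, 11->7, 1->1, 15->8, 2->2, 6->5
Step 2: d_i = R_x(i) - R_y(i); compute d_i^2.
  (10-3)^2=49, (9-10)^2=1, (4-9)^2=25, (6-4)^2=4, (5-6)^2=1, (8-11)^2=9, (2-7)^2=25, (1-1)^2=0, (3-8)^2=25, (7-2)^2=25, (11-5)^2=36
sum(d^2) = 200.
Step 3: rho = 1 - 6*200 / (11*(11^2 - 1)) = 1 - 1200/1320 = 0.090909.
Step 4: Under H0, t = rho * sqrt((n-2)/(1-rho^2)) = 0.2739 ~ t(9).
Step 5: Two-sided p-value from the t-distribution with 9 df = 0.790373.
Step 6: alpha = 0.1. fail to reject H0.

rho = 0.0909, p = 0.790373, fail to reject H0 at alpha = 0.1.


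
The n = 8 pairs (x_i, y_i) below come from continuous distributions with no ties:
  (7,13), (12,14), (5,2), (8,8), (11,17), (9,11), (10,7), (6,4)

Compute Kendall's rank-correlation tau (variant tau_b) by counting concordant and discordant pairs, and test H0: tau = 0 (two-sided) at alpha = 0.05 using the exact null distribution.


Step 1: Enumerate the 28 unordered pairs (i,j) with i<j and classify each by sign(x_j-x_i) * sign(y_j-y_i).
  (1,2):dx=+5,dy=+1->C; (1,3):dx=-2,dy=-11->C; (1,4):dx=+1,dy=-5->D; (1,5):dx=+4,dy=+4->C
  (1,6):dx=+2,dy=-2->D; (1,7):dx=+3,dy=-6->D; (1,8):dx=-1,dy=-9->C; (2,3):dx=-7,dy=-12->C
  (2,4):dx=-4,dy=-6->C; (2,5):dx=-1,dy=+3->D; (2,6):dx=-3,dy=-3->C; (2,7):dx=-2,dy=-7->C
  (2,8):dx=-6,dy=-10->C; (3,4):dx=+3,dy=+6->C; (3,5):dx=+6,dy=+15->C; (3,6):dx=+4,dy=+9->C
  (3,7):dx=+5,dy=+5->C; (3,8):dx=+1,dy=+2->C; (4,5):dx=+3,dy=+9->C; (4,6):dx=+1,dy=+3->C
  (4,7):dx=+2,dy=-1->D; (4,8):dx=-2,dy=-4->C; (5,6):dx=-2,dy=-6->C; (5,7):dx=-1,dy=-10->C
  (5,8):dx=-5,dy=-13->C; (6,7):dx=+1,dy=-4->D; (6,8):dx=-3,dy=-7->C; (7,8):dx=-4,dy=-3->C
Step 2: C = 22, D = 6, total pairs = 28.
Step 3: tau = (C - D)/(n(n-1)/2) = (22 - 6)/28 = 0.571429.
Step 4: Exact two-sided p-value (enumerate n! = 40320 permutations of y under H0): p = 0.061012.
Step 5: alpha = 0.05. fail to reject H0.

tau_b = 0.5714 (C=22, D=6), p = 0.061012, fail to reject H0.


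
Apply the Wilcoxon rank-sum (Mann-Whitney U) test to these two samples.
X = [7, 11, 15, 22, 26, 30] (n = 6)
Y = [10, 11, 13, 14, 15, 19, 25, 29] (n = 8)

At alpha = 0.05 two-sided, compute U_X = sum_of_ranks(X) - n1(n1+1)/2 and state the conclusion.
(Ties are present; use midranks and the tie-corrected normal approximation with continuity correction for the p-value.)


Step 1: Combine and sort all 14 observations; assign midranks.
sorted (value, group): (7,X), (10,Y), (11,X), (11,Y), (13,Y), (14,Y), (15,X), (15,Y), (19,Y), (22,X), (25,Y), (26,X), (29,Y), (30,X)
ranks: 7->1, 10->2, 11->3.5, 11->3.5, 13->5, 14->6, 15->7.5, 15->7.5, 19->9, 22->10, 25->11, 26->12, 29->13, 30->14
Step 2: Rank sum for X: R1 = 1 + 3.5 + 7.5 + 10 + 12 + 14 = 48.
Step 3: U_X = R1 - n1(n1+1)/2 = 48 - 6*7/2 = 48 - 21 = 27.
       U_Y = n1*n2 - U_X = 48 - 27 = 21.
Step 4: Ties are present, so use the tie-corrected normal approximation (with continuity correction) for the p-value.
Step 5: p-value = 0.746347; compare to alpha = 0.05. fail to reject H0.

U_X = 27, p = 0.746347, fail to reject H0 at alpha = 0.05.


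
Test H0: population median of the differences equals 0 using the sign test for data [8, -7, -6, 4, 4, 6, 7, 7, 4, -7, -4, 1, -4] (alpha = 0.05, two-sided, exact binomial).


Step 1: Discard zero differences. Original n = 13; n_eff = number of nonzero differences = 13.
Nonzero differences (with sign): +8, -7, -6, +4, +4, +6, +7, +7, +4, -7, -4, +1, -4
Step 2: Count signs: positive = 8, negative = 5.
Step 3: Under H0: P(positive) = 0.5, so the number of positives S ~ Bin(13, 0.5).
Step 4: Two-sided exact p-value = sum of Bin(13,0.5) probabilities at or below the observed probability = 0.581055.
Step 5: alpha = 0.05. fail to reject H0.

n_eff = 13, pos = 8, neg = 5, p = 0.581055, fail to reject H0.


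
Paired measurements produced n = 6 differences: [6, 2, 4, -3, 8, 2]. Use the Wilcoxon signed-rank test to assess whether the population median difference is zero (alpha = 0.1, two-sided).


Step 1: Drop any zero differences (none here) and take |d_i|.
|d| = [6, 2, 4, 3, 8, 2]
Step 2: Midrank |d_i| (ties get averaged ranks).
ranks: |6|->5, |2|->1.5, |4|->4, |3|->3, |8|->6, |2|->1.5
Step 3: Attach original signs; sum ranks with positive sign and with negative sign.
W+ = 5 + 1.5 + 4 + 6 + 1.5 = 18
W- = 3 = 3
(Check: W+ + W- = 21 should equal n(n+1)/2 = 21.)
Step 4: Test statistic W = min(W+, W-) = 3.
Step 5: Ties in |d|, so use the tie-corrected normal approximation.
        E[W] = n(n+1)/4 = 6*7/4 = 10.5.
        Tie groups: |d|=2 (t=2); sum(t^3 - t) = 6.
        Var[W] = n(n+1)(2n+1)/24 - sum(t^3-t)/48 = 546/24 - 6/48 = 22.625.
        z = (W - E[W]) / sqrt(Var[W]) = (3 - 10.5) / 4.7566 = -1.5768.
        Two-sided p = 2*Phi(z) = 0.114850.
Step 6: alpha = 0.1. fail to reject H0.

W+ = 18, W- = 3, W = min = 3, p = 0.114850, fail to reject H0.


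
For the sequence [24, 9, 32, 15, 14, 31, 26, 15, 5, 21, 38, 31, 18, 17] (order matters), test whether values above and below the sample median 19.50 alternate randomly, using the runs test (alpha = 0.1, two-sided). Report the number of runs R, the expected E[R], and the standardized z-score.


Step 1: Compute median = 19.50; label A = above, B = below.
Labels in order: ABABBAABBAAABB  (n_A = 7, n_B = 7)
Step 2: Count runs R = 8.
Step 3: Under H0 (random ordering), E[R] = 2*n_A*n_B/(n_A+n_B) + 1 = 2*7*7/14 + 1 = 8.0000.
        Var[R] = 2*n_A*n_B*(2*n_A*n_B - n_A - n_B) / ((n_A+n_B)^2 * (n_A+n_B-1)) = 8232/2548 = 3.2308.
        SD[R] = 1.7974.
Step 4: R = E[R], so z = 0 with no continuity correction.
Step 5: Two-sided p-value via normal approximation = 2*(1 - Phi(|z|)) = 1.000000.
Step 6: alpha = 0.1. fail to reject H0.

R = 8, z = 0.0000, p = 1.000000, fail to reject H0.


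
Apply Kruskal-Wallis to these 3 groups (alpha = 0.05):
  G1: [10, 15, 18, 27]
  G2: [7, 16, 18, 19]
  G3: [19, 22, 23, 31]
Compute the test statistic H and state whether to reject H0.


Step 1: Combine all N = 12 observations and assign midranks.
sorted (value, group, rank): (7,G2,1), (10,G1,2), (15,G1,3), (16,G2,4), (18,G1,5.5), (18,G2,5.5), (19,G2,7.5), (19,G3,7.5), (22,G3,9), (23,G3,10), (27,G1,11), (31,G3,12)
Step 2: Sum ranks within each group.
R_1 = 21.5 (n_1 = 4)
R_2 = 18 (n_2 = 4)
R_3 = 38.5 (n_3 = 4)
Step 3: H = 12/(N(N+1)) * sum(R_i^2/n_i) - 3(N+1)
     = 12/(12*13) * (21.5^2/4 + 18^2/4 + 38.5^2/4) - 3*13
     = 0.076923 * 567.125 - 39
     = 4.625000.
Step 4: Ties present; correction factor C = 1 - 12/(12^3 - 12) = 0.993007. Corrected H = 4.625000 / 0.993007 = 4.657570.
Step 5: Under H0, H ~ chi^2(2); p-value = 0.097414.
Step 6: alpha = 0.05. fail to reject H0.

H = 4.6576, df = 2, p = 0.097414, fail to reject H0.


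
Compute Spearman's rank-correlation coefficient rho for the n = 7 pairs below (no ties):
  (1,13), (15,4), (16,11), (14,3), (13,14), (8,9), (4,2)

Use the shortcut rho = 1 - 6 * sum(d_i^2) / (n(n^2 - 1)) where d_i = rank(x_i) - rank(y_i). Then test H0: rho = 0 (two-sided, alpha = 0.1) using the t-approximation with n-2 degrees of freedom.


Step 1: Rank x and y separately (midranks; no ties here).
rank(x): 1->1, 15->6, 16->7, 14->5, 13->4, 8->3, 4->2
rank(y): 13->6, 4->3, 11->5, 3->2, 14->7, 9->4, 2->1
Step 2: d_i = R_x(i) - R_y(i); compute d_i^2.
  (1-6)^2=25, (6-3)^2=9, (7-5)^2=4, (5-2)^2=9, (4-7)^2=9, (3-4)^2=1, (2-1)^2=1
sum(d^2) = 58.
Step 3: rho = 1 - 6*58 / (7*(7^2 - 1)) = 1 - 348/336 = -0.035714.
Step 4: Under H0, t = rho * sqrt((n-2)/(1-rho^2)) = -0.0799 ~ t(5).
Step 5: Two-sided p-value from the t-distribution with 5 df = 0.939408.
Step 6: alpha = 0.1. fail to reject H0.

rho = -0.0357, p = 0.939408, fail to reject H0 at alpha = 0.1.


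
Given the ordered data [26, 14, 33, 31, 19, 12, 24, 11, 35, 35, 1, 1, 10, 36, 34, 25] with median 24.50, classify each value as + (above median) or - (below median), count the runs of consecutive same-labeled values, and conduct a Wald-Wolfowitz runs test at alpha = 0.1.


Step 1: Compute median = 24.50; label A = above, B = below.
Labels in order: ABAABBBBAABBBAAA  (n_A = 8, n_B = 8)
Step 2: Count runs R = 7.
Step 3: Under H0 (random ordering), E[R] = 2*n_A*n_B/(n_A+n_B) + 1 = 2*8*8/16 + 1 = 9.0000.
        Var[R] = 2*n_A*n_B*(2*n_A*n_B - n_A - n_B) / ((n_A+n_B)^2 * (n_A+n_B-1)) = 14336/3840 = 3.7333.
        SD[R] = 1.9322.
Step 4: Continuity-corrected z = (R + 0.5 - E[R]) / SD[R] = (7 + 0.5 - 9.0000) / 1.9322 = -0.7763.
Step 5: Two-sided p-value via normal approximation = 2*(1 - Phi(|z|)) = 0.437558.
Step 6: alpha = 0.1. fail to reject H0.

R = 7, z = -0.7763, p = 0.437558, fail to reject H0.


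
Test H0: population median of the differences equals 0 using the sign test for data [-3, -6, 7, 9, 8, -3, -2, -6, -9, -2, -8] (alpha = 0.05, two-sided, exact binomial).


Step 1: Discard zero differences. Original n = 11; n_eff = number of nonzero differences = 11.
Nonzero differences (with sign): -3, -6, +7, +9, +8, -3, -2, -6, -9, -2, -8
Step 2: Count signs: positive = 3, negative = 8.
Step 3: Under H0: P(positive) = 0.5, so the number of positives S ~ Bin(11, 0.5).
Step 4: Two-sided exact p-value = sum of Bin(11,0.5) probabilities at or below the observed probability = 0.226562.
Step 5: alpha = 0.05. fail to reject H0.

n_eff = 11, pos = 3, neg = 8, p = 0.226562, fail to reject H0.


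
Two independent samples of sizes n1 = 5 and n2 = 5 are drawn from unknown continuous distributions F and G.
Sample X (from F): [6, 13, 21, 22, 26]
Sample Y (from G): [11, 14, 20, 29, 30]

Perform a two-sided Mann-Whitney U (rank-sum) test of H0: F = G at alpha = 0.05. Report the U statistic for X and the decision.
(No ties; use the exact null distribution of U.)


Step 1: Combine and sort all 10 observations; assign midranks.
sorted (value, group): (6,X), (11,Y), (13,X), (14,Y), (20,Y), (21,X), (22,X), (26,X), (29,Y), (30,Y)
ranks: 6->1, 11->2, 13->3, 14->4, 20->5, 21->6, 22->7, 26->8, 29->9, 30->10
Step 2: Rank sum for X: R1 = 1 + 3 + 6 + 7 + 8 = 25.
Step 3: U_X = R1 - n1(n1+1)/2 = 25 - 5*6/2 = 25 - 15 = 10.
       U_Y = n1*n2 - U_X = 25 - 10 = 15.
Step 4: No ties, so the exact null distribution of U (based on enumerating the C(10,5) = 252 equally likely rank assignments) gives the two-sided p-value.
Step 5: p-value = 0.690476; compare to alpha = 0.05. fail to reject H0.

U_X = 10, p = 0.690476, fail to reject H0 at alpha = 0.05.


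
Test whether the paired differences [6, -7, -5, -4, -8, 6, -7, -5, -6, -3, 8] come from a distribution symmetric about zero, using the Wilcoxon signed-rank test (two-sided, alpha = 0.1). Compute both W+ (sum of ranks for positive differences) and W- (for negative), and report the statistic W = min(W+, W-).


Step 1: Drop any zero differences (none here) and take |d_i|.
|d| = [6, 7, 5, 4, 8, 6, 7, 5, 6, 3, 8]
Step 2: Midrank |d_i| (ties get averaged ranks).
ranks: |6|->6, |7|->8.5, |5|->3.5, |4|->2, |8|->10.5, |6|->6, |7|->8.5, |5|->3.5, |6|->6, |3|->1, |8|->10.5
Step 3: Attach original signs; sum ranks with positive sign and with negative sign.
W+ = 6 + 6 + 10.5 = 22.5
W- = 8.5 + 3.5 + 2 + 10.5 + 8.5 + 3.5 + 6 + 1 = 43.5
(Check: W+ + W- = 66 should equal n(n+1)/2 = 66.)
Step 4: Test statistic W = min(W+, W-) = 22.5.
Step 5: Ties in |d|, so use the tie-corrected normal approximation.
        E[W] = n(n+1)/4 = 11*12/4 = 33.
        Tie groups: |d|=5 (t=2), |d|=6 (t=3), |d|=7 (t=2), |d|=8 (t=2); sum(t^3 - t) = 42.
        Var[W] = n(n+1)(2n+1)/24 - sum(t^3-t)/48 = 3036/24 - 42/48 = 125.625.
        z = (W - E[W]) / sqrt(Var[W]) = (22.5 - 33) / 11.2083 = -0.9368.
        Two-sided p = 2*Phi(z) = 0.348857.
Step 6: alpha = 0.1. fail to reject H0.

W+ = 22.5, W- = 43.5, W = min = 22.5, p = 0.348857, fail to reject H0.


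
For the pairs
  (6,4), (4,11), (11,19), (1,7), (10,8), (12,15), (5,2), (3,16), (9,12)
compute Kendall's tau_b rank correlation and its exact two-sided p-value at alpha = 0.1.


Step 1: Enumerate the 36 unordered pairs (i,j) with i<j and classify each by sign(x_j-x_i) * sign(y_j-y_i).
  (1,2):dx=-2,dy=+7->D; (1,3):dx=+5,dy=+15->C; (1,4):dx=-5,dy=+3->D; (1,5):dx=+4,dy=+4->C
  (1,6):dx=+6,dy=+11->C; (1,7):dx=-1,dy=-2->C; (1,8):dx=-3,dy=+12->D; (1,9):dx=+3,dy=+8->C
  (2,3):dx=+7,dy=+8->C; (2,4):dx=-3,dy=-4->C; (2,5):dx=+6,dy=-3->D; (2,6):dx=+8,dy=+4->C
  (2,7):dx=+1,dy=-9->D; (2,8):dx=-1,dy=+5->D; (2,9):dx=+5,dy=+1->C; (3,4):dx=-10,dy=-12->C
  (3,5):dx=-1,dy=-11->C; (3,6):dx=+1,dy=-4->D; (3,7):dx=-6,dy=-17->C; (3,8):dx=-8,dy=-3->C
  (3,9):dx=-2,dy=-7->C; (4,5):dx=+9,dy=+1->C; (4,6):dx=+11,dy=+8->C; (4,7):dx=+4,dy=-5->D
  (4,8):dx=+2,dy=+9->C; (4,9):dx=+8,dy=+5->C; (5,6):dx=+2,dy=+7->C; (5,7):dx=-5,dy=-6->C
  (5,8):dx=-7,dy=+8->D; (5,9):dx=-1,dy=+4->D; (6,7):dx=-7,dy=-13->C; (6,8):dx=-9,dy=+1->D
  (6,9):dx=-3,dy=-3->C; (7,8):dx=-2,dy=+14->D; (7,9):dx=+4,dy=+10->C; (8,9):dx=+6,dy=-4->D
Step 2: C = 23, D = 13, total pairs = 36.
Step 3: tau = (C - D)/(n(n-1)/2) = (23 - 13)/36 = 0.277778.
Step 4: Exact two-sided p-value (enumerate n! = 362880 permutations of y under H0): p = 0.358488.
Step 5: alpha = 0.1. fail to reject H0.

tau_b = 0.2778 (C=23, D=13), p = 0.358488, fail to reject H0.


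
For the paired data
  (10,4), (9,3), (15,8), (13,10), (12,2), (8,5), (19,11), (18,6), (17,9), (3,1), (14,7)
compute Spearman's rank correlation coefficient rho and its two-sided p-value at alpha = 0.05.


Step 1: Rank x and y separately (midranks; no ties here).
rank(x): 10->4, 9->3, 15->8, 13->6, 12->5, 8->2, 19->11, 18->10, 17->9, 3->1, 14->7
rank(y): 4->4, 3->3, 8->8, 10->10, 2->2, 5->5, 11->11, 6->6, 9->9, 1->1, 7->7
Step 2: d_i = R_x(i) - R_y(i); compute d_i^2.
  (4-4)^2=0, (3-3)^2=0, (8-8)^2=0, (6-10)^2=16, (5-2)^2=9, (2-5)^2=9, (11-11)^2=0, (10-6)^2=16, (9-9)^2=0, (1-1)^2=0, (7-7)^2=0
sum(d^2) = 50.
Step 3: rho = 1 - 6*50 / (11*(11^2 - 1)) = 1 - 300/1320 = 0.772727.
Step 4: Under H0, t = rho * sqrt((n-2)/(1-rho^2)) = 3.6522 ~ t(9).
Step 5: Two-sided p-value from the t-distribution with 9 df = 0.005299.
Step 6: alpha = 0.05. reject H0.

rho = 0.7727, p = 0.005299, reject H0 at alpha = 0.05.


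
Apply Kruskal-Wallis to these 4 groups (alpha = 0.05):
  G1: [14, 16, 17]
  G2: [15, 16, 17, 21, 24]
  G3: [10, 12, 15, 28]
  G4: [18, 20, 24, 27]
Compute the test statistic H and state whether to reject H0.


Step 1: Combine all N = 16 observations and assign midranks.
sorted (value, group, rank): (10,G3,1), (12,G3,2), (14,G1,3), (15,G2,4.5), (15,G3,4.5), (16,G1,6.5), (16,G2,6.5), (17,G1,8.5), (17,G2,8.5), (18,G4,10), (20,G4,11), (21,G2,12), (24,G2,13.5), (24,G4,13.5), (27,G4,15), (28,G3,16)
Step 2: Sum ranks within each group.
R_1 = 18 (n_1 = 3)
R_2 = 45 (n_2 = 5)
R_3 = 23.5 (n_3 = 4)
R_4 = 49.5 (n_4 = 4)
Step 3: H = 12/(N(N+1)) * sum(R_i^2/n_i) - 3(N+1)
     = 12/(16*17) * (18^2/3 + 45^2/5 + 23.5^2/4 + 49.5^2/4) - 3*17
     = 0.044118 * 1263.62 - 51
     = 4.748162.
Step 4: Ties present; correction factor C = 1 - 24/(16^3 - 16) = 0.994118. Corrected H = 4.748162 / 0.994118 = 4.776257.
Step 5: Under H0, H ~ chi^2(3); p-value = 0.188933.
Step 6: alpha = 0.05. fail to reject H0.

H = 4.7763, df = 3, p = 0.188933, fail to reject H0.
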